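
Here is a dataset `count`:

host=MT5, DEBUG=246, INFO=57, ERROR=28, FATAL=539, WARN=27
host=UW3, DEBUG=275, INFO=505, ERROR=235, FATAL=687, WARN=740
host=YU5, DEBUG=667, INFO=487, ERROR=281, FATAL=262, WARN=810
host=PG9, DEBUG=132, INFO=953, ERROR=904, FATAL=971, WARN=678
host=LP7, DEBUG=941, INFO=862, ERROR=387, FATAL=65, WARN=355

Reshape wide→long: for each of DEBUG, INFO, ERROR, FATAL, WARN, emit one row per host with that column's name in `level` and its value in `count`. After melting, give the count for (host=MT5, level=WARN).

Unpivoting turns each (host, wide-column) pair into one long row.
The wide cell at row MT5, column WARN holds 27, so the long row (MT5, WARN) has count=27.

27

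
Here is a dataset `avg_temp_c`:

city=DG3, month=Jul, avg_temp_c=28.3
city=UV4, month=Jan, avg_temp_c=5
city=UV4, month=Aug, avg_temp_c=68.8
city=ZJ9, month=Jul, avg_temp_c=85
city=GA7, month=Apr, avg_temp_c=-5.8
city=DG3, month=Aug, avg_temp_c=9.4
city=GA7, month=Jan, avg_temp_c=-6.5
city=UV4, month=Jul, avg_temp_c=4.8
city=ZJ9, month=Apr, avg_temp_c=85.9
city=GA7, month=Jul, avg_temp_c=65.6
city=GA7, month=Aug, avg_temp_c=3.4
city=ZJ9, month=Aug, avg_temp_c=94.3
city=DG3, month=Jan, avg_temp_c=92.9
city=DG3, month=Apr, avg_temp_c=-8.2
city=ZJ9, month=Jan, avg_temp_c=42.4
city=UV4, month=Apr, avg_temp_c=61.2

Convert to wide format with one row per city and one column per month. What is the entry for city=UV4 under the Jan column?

Wide layout: rows indexed by city, columns are the 4 distinct month values (Jul, Jan, Aug, Apr).
Cell (city=UV4, month=Jan) draws from the long row where city=UV4 and month=Jan, which has avg_temp_c=5.

5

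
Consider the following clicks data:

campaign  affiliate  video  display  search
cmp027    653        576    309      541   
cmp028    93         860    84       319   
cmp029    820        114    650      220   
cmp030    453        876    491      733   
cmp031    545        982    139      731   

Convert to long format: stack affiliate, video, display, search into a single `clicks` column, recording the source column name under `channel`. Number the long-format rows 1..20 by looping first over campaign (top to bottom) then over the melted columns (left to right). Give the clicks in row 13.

453

20 rows total (5 × 4). Row 13: index ⌊(13-1)/4⌋ = 3 into campaign → cmp030; (13-1) mod 4 = 0 into the melted columns → affiliate.
So row 13 is (cmp030, affiliate, 453); clicks = 453.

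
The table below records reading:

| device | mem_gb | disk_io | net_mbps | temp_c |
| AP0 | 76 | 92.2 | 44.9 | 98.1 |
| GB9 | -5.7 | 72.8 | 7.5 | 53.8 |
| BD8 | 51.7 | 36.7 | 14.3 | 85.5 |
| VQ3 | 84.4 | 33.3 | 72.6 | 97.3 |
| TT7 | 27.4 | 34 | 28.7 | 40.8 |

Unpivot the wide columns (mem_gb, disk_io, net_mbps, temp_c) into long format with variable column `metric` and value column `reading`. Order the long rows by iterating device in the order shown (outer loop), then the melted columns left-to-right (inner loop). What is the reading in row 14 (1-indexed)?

33.3

20 rows total (5 × 4). Row 14: index ⌊(14-1)/4⌋ = 3 into device → VQ3; (14-1) mod 4 = 1 into the melted columns → disk_io.
So row 14 is (VQ3, disk_io, 33.3); reading = 33.3.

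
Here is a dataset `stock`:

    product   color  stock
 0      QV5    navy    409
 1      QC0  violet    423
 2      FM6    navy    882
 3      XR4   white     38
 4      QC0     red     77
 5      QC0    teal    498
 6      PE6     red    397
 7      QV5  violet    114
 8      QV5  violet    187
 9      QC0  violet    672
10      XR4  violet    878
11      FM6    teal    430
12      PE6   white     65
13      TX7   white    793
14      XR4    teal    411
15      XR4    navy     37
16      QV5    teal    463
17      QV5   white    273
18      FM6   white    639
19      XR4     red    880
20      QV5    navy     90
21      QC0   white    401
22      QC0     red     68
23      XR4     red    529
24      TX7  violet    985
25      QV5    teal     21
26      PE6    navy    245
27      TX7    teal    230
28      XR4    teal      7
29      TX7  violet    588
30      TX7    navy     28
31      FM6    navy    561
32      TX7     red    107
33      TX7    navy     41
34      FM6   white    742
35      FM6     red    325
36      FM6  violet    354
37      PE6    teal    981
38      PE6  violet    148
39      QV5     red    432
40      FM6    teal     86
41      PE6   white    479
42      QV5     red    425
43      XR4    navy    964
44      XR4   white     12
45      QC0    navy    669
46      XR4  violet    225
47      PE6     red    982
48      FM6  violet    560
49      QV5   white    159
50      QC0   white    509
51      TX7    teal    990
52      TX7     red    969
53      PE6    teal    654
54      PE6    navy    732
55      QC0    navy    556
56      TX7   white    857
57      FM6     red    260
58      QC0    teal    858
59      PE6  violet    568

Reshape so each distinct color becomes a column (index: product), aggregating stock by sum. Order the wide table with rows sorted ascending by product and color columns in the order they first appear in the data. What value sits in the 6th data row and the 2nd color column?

1103

With rows sorted ascending by product, row 6 is product=XR4. color columns in first-appearance order: navy, violet, white, red, teal; column 2 is violet.
Long rows with product=XR4, color=violet: 878 + 225 = 1103.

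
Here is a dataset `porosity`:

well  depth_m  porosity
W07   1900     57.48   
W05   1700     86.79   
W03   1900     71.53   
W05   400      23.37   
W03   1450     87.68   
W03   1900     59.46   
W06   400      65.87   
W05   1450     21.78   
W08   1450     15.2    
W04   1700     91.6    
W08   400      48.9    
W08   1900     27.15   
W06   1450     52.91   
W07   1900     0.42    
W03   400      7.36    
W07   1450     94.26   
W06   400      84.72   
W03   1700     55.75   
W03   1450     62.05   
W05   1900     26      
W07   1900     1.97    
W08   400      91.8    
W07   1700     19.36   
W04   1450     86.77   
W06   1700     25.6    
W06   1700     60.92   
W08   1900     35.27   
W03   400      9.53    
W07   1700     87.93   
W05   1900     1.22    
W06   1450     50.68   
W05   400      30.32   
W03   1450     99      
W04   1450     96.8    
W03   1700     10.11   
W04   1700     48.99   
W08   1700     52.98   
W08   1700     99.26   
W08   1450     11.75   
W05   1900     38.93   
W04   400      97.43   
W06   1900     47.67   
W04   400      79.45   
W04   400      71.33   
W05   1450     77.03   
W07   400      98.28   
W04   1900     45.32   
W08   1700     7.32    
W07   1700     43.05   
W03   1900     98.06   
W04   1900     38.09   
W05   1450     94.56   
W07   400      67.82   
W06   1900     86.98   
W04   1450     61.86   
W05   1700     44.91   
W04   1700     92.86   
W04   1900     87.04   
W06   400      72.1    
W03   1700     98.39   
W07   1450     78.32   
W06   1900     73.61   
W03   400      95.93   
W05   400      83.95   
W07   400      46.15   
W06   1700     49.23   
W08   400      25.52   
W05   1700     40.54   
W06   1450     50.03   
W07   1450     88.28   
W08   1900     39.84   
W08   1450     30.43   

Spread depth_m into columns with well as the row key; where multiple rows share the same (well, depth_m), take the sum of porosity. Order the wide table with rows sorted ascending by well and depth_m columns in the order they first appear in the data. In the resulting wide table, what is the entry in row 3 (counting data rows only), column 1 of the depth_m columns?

66.15

With rows sorted ascending by well, row 3 is well=W05. depth_m columns in first-appearance order: 1900, 1700, 400, 1450; column 1 is 1900.
Long rows with well=W05, depth_m=1900: 26 + 1.22 + 38.93 = 66.15.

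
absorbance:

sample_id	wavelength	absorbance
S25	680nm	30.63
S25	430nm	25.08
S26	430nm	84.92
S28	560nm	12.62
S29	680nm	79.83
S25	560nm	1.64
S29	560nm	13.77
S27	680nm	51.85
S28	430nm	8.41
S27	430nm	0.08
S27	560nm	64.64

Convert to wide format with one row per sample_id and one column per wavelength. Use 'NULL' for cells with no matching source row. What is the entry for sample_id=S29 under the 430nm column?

No long-format row has sample_id=S29 and wavelength=430nm, so the cell is NULL.

NULL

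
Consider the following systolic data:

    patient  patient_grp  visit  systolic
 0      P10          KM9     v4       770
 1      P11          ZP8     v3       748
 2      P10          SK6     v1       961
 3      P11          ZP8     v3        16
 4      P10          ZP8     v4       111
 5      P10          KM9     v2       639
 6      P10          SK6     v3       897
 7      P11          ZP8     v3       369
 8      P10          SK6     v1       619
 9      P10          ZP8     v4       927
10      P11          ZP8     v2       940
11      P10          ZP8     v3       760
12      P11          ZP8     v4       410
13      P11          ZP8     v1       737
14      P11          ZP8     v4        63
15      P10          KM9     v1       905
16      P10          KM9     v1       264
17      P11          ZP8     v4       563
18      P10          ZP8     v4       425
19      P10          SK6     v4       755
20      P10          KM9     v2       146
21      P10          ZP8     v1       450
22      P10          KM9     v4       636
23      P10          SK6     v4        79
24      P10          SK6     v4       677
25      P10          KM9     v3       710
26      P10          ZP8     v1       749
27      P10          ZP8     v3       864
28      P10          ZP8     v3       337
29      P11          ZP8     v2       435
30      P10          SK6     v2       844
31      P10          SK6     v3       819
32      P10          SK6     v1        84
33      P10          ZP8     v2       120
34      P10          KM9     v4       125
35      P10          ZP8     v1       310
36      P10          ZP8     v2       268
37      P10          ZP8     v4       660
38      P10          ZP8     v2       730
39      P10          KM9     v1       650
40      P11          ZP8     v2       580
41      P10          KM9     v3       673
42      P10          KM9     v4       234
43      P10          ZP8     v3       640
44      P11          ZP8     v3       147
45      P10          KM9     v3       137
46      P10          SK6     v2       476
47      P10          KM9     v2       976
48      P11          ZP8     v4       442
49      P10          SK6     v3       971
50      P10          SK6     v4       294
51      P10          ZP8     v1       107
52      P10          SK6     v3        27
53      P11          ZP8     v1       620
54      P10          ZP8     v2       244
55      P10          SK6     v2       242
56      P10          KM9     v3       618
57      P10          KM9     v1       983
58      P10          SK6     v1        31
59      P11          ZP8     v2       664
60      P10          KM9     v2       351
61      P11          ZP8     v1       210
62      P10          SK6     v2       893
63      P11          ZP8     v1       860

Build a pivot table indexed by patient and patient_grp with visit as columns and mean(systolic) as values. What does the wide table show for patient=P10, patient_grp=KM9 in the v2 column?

Rows with patient=P10, patient_grp=KM9 and visit=v2: systolic values are 639, 146, 976, 351.
(639 + 146 + 976 + 351) / 4 = 528.

528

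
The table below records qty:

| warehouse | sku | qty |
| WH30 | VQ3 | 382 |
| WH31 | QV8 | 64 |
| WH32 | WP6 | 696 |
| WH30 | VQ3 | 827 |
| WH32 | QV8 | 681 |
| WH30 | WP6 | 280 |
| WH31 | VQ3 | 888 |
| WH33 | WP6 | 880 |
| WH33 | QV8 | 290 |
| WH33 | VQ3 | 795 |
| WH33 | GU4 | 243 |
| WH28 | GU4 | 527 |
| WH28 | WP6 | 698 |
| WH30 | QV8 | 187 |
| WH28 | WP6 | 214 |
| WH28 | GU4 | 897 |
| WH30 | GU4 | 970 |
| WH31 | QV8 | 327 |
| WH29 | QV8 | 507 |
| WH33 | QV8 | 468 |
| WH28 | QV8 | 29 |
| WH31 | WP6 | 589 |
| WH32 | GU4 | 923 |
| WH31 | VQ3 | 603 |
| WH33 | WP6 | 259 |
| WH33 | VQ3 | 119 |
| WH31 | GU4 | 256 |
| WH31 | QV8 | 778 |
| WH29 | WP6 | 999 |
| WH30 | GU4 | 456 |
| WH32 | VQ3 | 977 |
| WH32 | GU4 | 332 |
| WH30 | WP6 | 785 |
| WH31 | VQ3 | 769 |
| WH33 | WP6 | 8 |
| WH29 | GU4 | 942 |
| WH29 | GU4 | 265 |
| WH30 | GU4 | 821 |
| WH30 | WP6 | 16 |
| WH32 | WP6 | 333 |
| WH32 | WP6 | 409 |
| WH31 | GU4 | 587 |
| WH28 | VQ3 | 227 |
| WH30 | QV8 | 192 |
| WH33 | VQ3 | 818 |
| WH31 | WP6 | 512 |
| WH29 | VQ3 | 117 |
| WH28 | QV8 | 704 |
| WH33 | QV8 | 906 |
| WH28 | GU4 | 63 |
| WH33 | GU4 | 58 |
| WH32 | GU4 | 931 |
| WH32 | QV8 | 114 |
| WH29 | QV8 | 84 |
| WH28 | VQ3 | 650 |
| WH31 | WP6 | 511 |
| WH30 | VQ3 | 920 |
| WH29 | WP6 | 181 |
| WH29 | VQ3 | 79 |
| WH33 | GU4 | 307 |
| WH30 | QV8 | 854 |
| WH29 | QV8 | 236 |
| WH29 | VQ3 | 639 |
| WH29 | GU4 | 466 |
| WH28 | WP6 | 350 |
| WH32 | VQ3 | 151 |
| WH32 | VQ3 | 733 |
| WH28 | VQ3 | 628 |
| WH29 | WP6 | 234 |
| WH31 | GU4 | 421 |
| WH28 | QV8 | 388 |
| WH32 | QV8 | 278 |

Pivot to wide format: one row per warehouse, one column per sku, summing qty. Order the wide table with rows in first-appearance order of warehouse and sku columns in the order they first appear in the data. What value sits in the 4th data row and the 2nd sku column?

With rows in first-appearance order of warehouse, row 4 is warehouse=WH33. sku columns in first-appearance order: VQ3, QV8, WP6, GU4; column 2 is QV8.
Long rows with warehouse=WH33, sku=QV8: 290 + 468 + 906 = 1664.

1664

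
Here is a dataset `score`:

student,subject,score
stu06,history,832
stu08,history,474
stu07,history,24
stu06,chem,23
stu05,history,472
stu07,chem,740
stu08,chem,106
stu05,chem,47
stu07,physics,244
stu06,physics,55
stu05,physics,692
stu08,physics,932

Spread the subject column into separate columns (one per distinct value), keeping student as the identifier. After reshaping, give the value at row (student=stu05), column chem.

Wide layout: rows indexed by student, columns are the 3 distinct subject values (history, chem, physics).
Cell (student=stu05, subject=chem) draws from the long row where student=stu05 and subject=chem, which has score=47.

47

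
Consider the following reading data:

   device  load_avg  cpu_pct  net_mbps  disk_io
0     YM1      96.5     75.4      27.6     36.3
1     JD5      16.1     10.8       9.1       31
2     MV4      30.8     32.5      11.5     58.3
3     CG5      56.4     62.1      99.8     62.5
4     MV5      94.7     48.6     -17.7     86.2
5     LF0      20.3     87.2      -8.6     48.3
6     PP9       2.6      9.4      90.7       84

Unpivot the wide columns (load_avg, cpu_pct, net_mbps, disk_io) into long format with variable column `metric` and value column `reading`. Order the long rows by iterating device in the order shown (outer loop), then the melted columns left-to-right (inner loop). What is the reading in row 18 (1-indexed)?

28 rows total (7 × 4). Row 18: index ⌊(18-1)/4⌋ = 4 into device → MV5; (18-1) mod 4 = 1 into the melted columns → cpu_pct.
So row 18 is (MV5, cpu_pct, 48.6); reading = 48.6.

48.6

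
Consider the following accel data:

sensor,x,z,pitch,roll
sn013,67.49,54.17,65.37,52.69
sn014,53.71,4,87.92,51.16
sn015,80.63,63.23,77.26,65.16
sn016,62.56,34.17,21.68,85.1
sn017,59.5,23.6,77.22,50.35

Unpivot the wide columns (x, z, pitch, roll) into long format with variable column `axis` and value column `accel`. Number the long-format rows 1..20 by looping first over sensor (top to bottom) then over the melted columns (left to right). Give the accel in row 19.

77.22

20 rows total (5 × 4). Row 19: index ⌊(19-1)/4⌋ = 4 into sensor → sn017; (19-1) mod 4 = 2 into the melted columns → pitch.
So row 19 is (sn017, pitch, 77.22); accel = 77.22.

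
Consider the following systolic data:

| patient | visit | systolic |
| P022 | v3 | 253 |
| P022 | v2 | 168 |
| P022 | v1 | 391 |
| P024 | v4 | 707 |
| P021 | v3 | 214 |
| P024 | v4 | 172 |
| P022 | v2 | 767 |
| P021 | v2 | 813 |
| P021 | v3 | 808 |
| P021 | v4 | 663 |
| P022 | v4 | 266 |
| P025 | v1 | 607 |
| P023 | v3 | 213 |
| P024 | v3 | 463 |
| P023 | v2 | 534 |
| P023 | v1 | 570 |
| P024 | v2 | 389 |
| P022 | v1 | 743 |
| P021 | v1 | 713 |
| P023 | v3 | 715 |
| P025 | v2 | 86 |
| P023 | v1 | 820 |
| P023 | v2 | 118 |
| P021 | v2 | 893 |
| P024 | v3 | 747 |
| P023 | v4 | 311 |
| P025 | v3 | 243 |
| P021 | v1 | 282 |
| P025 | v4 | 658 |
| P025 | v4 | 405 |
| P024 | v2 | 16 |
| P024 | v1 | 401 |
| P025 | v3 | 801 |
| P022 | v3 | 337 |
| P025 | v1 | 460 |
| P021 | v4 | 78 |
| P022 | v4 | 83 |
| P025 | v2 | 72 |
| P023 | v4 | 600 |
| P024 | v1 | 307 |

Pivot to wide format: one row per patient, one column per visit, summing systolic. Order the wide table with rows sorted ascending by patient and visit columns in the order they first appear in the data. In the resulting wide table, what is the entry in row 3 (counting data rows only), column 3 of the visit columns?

With rows sorted ascending by patient, row 3 is patient=P023. visit columns in first-appearance order: v3, v2, v1, v4; column 3 is v1.
Long rows with patient=P023, visit=v1: 570 + 820 = 1390.

1390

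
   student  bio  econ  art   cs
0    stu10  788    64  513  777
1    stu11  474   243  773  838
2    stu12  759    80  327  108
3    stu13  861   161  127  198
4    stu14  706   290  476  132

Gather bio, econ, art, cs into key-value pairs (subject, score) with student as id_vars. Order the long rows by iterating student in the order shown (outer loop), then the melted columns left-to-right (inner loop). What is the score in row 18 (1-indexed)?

290

20 rows total (5 × 4). Row 18: index ⌊(18-1)/4⌋ = 4 into student → stu14; (18-1) mod 4 = 1 into the melted columns → econ.
So row 18 is (stu14, econ, 290); score = 290.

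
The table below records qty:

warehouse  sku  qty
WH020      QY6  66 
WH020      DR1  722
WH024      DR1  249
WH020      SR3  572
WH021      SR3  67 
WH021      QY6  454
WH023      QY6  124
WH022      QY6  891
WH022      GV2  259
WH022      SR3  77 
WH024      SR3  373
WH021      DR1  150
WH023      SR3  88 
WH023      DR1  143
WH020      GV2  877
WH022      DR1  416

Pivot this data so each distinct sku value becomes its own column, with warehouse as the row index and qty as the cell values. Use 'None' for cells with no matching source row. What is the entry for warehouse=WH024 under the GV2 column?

No long-format row has warehouse=WH024 and sku=GV2, so the cell is None.

None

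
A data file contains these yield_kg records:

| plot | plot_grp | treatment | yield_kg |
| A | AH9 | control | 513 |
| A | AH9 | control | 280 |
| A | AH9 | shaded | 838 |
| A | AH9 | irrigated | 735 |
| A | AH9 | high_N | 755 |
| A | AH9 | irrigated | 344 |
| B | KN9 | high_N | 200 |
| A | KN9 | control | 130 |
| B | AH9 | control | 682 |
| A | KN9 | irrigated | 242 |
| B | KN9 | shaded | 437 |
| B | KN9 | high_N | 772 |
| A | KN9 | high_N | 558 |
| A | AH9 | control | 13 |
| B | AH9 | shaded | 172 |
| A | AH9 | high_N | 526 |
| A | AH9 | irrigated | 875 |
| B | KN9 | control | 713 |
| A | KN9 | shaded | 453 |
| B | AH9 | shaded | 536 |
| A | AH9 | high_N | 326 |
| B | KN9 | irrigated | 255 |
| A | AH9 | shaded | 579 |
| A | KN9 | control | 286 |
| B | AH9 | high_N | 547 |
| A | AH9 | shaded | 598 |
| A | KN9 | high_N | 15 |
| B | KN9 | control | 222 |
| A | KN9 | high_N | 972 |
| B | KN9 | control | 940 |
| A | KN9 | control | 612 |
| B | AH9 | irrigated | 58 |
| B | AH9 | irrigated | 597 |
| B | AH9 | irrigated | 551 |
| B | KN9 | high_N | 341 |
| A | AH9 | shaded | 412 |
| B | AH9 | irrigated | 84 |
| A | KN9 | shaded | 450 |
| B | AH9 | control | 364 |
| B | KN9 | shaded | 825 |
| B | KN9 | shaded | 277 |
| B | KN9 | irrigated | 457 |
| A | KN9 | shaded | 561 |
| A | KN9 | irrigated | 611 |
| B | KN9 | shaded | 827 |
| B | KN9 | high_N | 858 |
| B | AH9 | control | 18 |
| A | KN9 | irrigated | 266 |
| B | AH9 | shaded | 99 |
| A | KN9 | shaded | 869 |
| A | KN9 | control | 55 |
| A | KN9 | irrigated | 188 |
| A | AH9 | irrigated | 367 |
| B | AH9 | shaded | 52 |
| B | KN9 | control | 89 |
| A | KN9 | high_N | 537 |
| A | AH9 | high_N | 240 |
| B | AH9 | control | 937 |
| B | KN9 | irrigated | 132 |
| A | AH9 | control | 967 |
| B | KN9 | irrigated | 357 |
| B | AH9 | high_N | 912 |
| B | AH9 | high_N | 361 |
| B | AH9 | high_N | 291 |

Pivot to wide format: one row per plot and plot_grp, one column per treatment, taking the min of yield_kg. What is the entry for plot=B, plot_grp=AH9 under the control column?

18

Rows with plot=B, plot_grp=AH9 and treatment=control: yield_kg values are 682, 364, 18, 937.
min(682, 364, 18, 937) = 18.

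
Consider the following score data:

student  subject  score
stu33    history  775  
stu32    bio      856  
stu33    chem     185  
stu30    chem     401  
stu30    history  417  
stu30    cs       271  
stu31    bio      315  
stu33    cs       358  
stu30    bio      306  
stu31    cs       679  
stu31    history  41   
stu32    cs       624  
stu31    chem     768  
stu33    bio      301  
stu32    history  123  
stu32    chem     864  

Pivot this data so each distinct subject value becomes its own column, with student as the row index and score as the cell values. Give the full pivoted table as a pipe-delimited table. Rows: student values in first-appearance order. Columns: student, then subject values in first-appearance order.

Columns: student plus the 4 distinct subject values (history, bio, chem, cs).
For example, row stu33 column history takes score=775 from the long row (stu33, history).

| student | history | bio | chem | cs |
| stu33 | 775 | 301 | 185 | 358 |
| stu32 | 123 | 856 | 864 | 624 |
| stu30 | 417 | 306 | 401 | 271 |
| stu31 | 41 | 315 | 768 | 679 |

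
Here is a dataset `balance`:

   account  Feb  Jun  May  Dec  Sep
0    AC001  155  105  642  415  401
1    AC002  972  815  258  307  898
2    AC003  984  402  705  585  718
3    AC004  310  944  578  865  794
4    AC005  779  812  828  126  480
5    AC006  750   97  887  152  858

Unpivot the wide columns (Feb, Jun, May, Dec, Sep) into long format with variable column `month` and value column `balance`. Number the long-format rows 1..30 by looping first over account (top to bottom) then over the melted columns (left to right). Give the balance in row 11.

984

30 rows total (6 × 5). Row 11: index ⌊(11-1)/5⌋ = 2 into account → AC003; (11-1) mod 5 = 0 into the melted columns → Feb.
So row 11 is (AC003, Feb, 984); balance = 984.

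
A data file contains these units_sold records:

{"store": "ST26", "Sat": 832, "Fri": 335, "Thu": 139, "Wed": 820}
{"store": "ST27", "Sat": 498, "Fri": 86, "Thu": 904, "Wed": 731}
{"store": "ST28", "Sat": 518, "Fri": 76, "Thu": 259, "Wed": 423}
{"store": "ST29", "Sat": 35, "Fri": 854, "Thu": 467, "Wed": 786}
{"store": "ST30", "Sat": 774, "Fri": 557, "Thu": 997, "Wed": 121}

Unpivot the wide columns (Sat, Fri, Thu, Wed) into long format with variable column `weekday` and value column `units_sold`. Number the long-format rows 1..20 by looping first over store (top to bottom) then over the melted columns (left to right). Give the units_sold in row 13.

20 rows total (5 × 4). Row 13: index ⌊(13-1)/4⌋ = 3 into store → ST29; (13-1) mod 4 = 0 into the melted columns → Sat.
So row 13 is (ST29, Sat, 35); units_sold = 35.

35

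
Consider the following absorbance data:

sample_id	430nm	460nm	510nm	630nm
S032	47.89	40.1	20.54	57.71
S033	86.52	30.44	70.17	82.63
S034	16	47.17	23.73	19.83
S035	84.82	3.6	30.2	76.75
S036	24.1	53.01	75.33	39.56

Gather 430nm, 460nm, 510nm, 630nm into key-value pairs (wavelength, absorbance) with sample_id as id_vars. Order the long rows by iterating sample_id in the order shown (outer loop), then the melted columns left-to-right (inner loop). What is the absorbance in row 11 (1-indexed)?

20 rows total (5 × 4). Row 11: index ⌊(11-1)/4⌋ = 2 into sample_id → S034; (11-1) mod 4 = 2 into the melted columns → 510nm.
So row 11 is (S034, 510nm, 23.73); absorbance = 23.73.

23.73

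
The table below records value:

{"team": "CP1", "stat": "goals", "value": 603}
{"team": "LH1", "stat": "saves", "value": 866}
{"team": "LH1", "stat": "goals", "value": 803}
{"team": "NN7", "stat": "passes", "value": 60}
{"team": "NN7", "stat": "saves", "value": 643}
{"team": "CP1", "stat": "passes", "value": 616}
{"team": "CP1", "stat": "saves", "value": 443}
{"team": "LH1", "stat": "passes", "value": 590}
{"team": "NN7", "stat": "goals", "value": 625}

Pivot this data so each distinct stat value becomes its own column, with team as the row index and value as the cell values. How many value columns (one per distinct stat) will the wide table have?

3 distinct stat values: saves, passes, goals.

3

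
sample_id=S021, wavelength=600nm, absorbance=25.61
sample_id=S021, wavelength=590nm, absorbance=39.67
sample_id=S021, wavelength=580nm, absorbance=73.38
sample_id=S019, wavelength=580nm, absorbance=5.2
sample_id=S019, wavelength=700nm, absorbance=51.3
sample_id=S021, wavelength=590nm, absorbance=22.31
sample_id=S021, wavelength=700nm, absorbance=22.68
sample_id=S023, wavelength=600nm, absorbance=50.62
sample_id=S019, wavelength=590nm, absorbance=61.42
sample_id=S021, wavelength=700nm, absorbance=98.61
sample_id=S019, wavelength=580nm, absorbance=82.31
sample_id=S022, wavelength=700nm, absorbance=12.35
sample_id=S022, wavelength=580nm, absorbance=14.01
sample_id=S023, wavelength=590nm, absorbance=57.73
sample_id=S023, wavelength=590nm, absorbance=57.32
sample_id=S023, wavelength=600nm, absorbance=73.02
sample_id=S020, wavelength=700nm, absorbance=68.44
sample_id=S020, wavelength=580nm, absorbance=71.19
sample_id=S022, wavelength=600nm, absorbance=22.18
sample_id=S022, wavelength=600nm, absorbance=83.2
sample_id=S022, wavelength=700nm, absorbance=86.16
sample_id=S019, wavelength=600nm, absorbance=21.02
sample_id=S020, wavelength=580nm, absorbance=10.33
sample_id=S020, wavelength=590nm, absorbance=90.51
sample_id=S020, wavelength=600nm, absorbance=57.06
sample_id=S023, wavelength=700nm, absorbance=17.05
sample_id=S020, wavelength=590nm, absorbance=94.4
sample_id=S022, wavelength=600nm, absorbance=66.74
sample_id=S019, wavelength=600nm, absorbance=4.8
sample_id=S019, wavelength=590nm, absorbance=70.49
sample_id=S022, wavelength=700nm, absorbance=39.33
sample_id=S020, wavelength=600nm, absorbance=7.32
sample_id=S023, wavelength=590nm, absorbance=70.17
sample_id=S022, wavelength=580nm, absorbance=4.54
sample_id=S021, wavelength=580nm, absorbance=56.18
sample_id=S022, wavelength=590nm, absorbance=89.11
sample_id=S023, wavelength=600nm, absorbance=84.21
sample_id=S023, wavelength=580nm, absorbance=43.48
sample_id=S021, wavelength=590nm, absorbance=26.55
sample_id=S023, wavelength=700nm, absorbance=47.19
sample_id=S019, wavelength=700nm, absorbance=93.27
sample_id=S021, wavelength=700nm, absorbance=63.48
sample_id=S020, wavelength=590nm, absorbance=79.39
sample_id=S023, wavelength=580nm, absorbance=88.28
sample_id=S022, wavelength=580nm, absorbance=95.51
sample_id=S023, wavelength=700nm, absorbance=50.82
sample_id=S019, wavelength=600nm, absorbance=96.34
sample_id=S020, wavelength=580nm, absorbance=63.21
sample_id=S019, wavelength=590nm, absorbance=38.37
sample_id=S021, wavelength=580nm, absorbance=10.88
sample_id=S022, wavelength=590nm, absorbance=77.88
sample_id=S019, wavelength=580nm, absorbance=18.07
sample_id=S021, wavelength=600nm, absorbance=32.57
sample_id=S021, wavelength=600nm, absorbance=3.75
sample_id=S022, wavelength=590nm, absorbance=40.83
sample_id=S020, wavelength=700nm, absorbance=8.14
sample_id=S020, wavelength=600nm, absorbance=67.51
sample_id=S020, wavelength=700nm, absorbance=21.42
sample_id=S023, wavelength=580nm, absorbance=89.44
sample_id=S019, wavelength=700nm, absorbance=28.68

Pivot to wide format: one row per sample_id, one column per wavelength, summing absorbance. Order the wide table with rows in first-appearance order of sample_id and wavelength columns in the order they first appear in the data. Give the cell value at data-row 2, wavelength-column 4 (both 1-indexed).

With rows in first-appearance order of sample_id, row 2 is sample_id=S019. wavelength columns in first-appearance order: 600nm, 590nm, 580nm, 700nm; column 4 is 700nm.
Long rows with sample_id=S019, wavelength=700nm: 51.3 + 93.27 + 28.68 = 173.25.

173.25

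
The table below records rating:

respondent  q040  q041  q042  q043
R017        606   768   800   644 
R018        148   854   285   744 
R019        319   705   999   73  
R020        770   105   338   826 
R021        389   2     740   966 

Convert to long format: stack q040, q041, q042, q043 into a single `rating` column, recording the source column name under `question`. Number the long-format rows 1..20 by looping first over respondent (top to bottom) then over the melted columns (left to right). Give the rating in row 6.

20 rows total (5 × 4). Row 6: index ⌊(6-1)/4⌋ = 1 into respondent → R018; (6-1) mod 4 = 1 into the melted columns → q041.
So row 6 is (R018, q041, 854); rating = 854.

854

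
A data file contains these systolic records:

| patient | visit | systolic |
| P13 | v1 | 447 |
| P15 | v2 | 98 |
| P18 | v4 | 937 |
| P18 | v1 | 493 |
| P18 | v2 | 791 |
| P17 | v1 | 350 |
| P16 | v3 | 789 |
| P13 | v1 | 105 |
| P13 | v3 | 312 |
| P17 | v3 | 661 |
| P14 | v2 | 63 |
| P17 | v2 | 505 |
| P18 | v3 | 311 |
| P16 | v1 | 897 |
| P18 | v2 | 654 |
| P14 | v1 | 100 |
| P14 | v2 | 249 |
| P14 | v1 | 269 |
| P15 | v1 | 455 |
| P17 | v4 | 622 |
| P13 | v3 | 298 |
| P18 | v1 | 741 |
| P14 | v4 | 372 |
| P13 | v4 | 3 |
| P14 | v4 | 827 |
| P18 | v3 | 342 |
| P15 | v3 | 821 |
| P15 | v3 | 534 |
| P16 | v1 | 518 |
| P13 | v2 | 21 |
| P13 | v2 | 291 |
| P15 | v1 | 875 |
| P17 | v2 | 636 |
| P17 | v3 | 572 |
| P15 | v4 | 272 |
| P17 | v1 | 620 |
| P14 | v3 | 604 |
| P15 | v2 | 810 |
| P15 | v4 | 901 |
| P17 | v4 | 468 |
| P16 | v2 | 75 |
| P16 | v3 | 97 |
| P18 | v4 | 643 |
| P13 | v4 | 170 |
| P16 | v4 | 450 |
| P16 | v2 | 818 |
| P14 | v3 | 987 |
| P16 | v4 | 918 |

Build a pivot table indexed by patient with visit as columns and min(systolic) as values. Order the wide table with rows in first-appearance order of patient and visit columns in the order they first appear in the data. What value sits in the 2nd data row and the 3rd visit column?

With rows in first-appearance order of patient, row 2 is patient=P15. visit columns in first-appearance order: v1, v2, v4, v3; column 3 is v4.
Long rows with patient=P15, visit=v4: min(272, 901) = 272.

272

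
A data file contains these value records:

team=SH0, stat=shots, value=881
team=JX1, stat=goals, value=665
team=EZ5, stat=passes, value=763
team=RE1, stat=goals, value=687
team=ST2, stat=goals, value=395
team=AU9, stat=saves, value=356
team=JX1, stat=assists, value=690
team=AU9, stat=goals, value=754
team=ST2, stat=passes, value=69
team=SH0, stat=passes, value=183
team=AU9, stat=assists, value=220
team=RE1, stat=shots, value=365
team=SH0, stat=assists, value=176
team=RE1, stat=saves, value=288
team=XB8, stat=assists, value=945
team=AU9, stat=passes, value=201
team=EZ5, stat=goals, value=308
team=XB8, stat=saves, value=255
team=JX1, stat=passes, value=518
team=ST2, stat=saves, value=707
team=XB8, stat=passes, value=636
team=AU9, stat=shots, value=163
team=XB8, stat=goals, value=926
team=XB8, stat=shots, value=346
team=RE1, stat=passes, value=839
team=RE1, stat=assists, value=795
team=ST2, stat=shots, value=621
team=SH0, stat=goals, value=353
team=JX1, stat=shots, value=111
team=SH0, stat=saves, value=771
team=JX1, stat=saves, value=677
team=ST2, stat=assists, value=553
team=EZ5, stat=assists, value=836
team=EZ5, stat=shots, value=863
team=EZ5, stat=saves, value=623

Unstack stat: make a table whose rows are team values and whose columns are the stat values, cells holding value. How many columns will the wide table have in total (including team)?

1 column for team plus 5 distinct stat values → 6 columns.

6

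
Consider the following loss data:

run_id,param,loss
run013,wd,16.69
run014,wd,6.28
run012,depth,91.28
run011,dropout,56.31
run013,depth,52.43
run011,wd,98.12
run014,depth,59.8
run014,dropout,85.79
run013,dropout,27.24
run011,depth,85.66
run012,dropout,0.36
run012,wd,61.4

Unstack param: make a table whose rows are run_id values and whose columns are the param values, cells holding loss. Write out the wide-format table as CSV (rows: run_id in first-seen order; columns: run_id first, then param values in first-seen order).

run_id,wd,depth,dropout
run013,16.69,52.43,27.24
run014,6.28,59.8,85.79
run012,61.4,91.28,0.36
run011,98.12,85.66,56.31

Columns: run_id plus the 3 distinct param values (wd, depth, dropout).
For example, row run013 column wd takes loss=16.69 from the long row (run013, wd).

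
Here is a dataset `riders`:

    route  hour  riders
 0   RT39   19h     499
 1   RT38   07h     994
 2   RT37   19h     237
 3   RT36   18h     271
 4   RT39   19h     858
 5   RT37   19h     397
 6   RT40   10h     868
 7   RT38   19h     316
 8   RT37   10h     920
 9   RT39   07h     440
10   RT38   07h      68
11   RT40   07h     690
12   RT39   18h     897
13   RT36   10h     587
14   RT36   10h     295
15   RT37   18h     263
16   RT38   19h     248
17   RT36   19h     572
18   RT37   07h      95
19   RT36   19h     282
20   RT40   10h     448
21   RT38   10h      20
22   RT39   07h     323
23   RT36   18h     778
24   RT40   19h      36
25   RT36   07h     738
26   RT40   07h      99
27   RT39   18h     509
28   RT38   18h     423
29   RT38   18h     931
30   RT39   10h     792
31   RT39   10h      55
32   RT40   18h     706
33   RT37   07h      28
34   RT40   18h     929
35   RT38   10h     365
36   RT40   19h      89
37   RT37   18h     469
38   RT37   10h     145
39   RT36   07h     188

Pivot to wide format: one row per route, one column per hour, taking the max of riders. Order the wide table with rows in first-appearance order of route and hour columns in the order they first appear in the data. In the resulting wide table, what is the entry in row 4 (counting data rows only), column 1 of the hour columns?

With rows in first-appearance order of route, row 4 is route=RT36. hour columns in first-appearance order: 19h, 07h, 18h, 10h; column 1 is 19h.
Long rows with route=RT36, hour=19h: max(572, 282) = 572.

572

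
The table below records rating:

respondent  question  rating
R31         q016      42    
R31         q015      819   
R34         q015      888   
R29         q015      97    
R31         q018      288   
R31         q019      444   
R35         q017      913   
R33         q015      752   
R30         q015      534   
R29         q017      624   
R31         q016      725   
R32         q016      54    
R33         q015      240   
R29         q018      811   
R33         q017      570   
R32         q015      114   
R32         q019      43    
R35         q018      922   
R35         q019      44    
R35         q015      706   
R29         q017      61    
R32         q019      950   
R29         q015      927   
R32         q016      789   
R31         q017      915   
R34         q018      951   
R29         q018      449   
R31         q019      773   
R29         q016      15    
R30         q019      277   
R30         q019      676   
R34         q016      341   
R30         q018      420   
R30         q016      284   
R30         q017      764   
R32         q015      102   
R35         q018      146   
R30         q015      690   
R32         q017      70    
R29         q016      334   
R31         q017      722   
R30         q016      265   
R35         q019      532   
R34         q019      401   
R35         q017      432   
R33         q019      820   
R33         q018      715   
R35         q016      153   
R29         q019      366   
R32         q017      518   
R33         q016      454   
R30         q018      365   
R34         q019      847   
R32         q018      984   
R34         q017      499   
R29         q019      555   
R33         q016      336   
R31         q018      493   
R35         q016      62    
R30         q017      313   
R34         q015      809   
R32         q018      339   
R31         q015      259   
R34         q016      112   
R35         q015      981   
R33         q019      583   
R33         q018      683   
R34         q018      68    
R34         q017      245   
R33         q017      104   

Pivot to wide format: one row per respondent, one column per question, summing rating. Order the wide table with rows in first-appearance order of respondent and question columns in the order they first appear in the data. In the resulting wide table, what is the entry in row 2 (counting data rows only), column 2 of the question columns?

1697

With rows in first-appearance order of respondent, row 2 is respondent=R34. question columns in first-appearance order: q016, q015, q018, q019, q017; column 2 is q015.
Long rows with respondent=R34, question=q015: 888 + 809 = 1697.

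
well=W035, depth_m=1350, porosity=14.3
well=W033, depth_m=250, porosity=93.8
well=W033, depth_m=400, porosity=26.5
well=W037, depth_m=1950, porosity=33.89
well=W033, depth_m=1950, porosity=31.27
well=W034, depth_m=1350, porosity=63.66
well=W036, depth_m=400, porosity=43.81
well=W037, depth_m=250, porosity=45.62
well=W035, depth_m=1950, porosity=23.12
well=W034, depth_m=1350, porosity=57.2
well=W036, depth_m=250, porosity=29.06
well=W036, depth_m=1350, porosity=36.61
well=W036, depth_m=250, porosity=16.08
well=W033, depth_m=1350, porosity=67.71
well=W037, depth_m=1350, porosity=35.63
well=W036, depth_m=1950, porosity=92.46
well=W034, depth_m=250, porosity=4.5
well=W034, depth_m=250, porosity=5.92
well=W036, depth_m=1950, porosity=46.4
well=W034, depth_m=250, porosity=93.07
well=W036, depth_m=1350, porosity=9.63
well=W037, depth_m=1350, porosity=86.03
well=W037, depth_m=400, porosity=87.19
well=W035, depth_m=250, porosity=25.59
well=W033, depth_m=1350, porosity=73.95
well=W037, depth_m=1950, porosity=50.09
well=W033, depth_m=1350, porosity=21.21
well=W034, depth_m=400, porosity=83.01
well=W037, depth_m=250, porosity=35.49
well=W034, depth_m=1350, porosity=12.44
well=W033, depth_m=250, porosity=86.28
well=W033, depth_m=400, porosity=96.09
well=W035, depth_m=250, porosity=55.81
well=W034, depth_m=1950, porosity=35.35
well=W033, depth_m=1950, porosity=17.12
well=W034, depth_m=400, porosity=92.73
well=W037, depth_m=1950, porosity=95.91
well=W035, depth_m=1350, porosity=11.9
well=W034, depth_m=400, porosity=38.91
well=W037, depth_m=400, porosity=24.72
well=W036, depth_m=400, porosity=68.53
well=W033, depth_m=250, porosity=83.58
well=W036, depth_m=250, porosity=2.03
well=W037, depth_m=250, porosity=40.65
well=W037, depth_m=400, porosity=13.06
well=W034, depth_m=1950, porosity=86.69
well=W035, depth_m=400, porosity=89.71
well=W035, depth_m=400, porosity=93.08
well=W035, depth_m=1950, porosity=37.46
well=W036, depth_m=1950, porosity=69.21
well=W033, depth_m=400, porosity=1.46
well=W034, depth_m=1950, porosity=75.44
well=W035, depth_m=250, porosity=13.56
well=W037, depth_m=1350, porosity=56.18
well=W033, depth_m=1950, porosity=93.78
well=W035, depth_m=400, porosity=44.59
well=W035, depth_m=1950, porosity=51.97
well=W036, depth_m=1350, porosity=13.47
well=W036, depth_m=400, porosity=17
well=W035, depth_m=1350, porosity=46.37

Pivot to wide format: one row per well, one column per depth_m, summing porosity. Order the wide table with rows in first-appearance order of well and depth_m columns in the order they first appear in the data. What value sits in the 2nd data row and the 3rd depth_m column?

124.05

With rows in first-appearance order of well, row 2 is well=W033. depth_m columns in first-appearance order: 1350, 250, 400, 1950; column 3 is 400.
Long rows with well=W033, depth_m=400: 26.5 + 96.09 + 1.46 = 124.05.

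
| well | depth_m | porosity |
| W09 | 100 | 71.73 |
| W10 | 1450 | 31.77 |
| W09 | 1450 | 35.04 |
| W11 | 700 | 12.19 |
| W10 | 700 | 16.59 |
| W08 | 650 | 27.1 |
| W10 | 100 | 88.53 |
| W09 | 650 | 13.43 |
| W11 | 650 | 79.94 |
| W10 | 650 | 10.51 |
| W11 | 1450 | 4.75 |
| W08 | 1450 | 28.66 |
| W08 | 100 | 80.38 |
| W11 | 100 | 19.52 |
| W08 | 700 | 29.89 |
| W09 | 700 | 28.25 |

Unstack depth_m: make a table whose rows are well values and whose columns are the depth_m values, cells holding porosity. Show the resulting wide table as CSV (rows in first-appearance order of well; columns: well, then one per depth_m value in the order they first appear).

well,100,1450,700,650
W09,71.73,35.04,28.25,13.43
W10,88.53,31.77,16.59,10.51
W11,19.52,4.75,12.19,79.94
W08,80.38,28.66,29.89,27.1

Columns: well plus the 4 distinct depth_m values (100, 1450, 700, 650).
For example, row W09 column 100 takes porosity=71.73 from the long row (W09, 100).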